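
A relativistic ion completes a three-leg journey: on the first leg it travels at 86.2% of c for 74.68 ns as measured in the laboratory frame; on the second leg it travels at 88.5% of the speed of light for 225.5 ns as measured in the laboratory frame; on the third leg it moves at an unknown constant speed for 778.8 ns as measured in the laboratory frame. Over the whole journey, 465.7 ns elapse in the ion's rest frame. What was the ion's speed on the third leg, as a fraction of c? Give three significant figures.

Leg 1: β = 0.862; γ = 1/√(1 − 0.862²) = 1/√0.2570 = 1.973; τ_1 = 74.68/1.973 = 37.86 ns.
Leg 2: β = 0.885; γ = 1/√(1 − 0.885²) = 1/√0.2168 = 2.148; τ_2 = 225.5/2.148 = 105.0 ns.
Leg 3: speed unknown; τ_3 = 778.8/γ_3.
Total proper time: 37.86 + 105.0 + τ_3 = 465.7, so τ_3 = 465.7 − 142.8 = 322.9 ns.
γ_3 = 778.8/322.9 = 2.412; β = √(1 − 1/γ²) = √0.8281.

β = 0.910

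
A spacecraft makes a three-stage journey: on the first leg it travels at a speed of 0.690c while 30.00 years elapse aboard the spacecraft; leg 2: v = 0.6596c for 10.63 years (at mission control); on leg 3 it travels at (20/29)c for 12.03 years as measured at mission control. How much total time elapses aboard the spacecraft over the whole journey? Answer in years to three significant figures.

τ = 46.7 years

Leg 1: 30.00 years is already measured aboard the spacecraft.
Leg 2: γ = 1/√(1 − 0.6596²) = 1/√0.5649 = 1.330; τ_2 = 10.63/1.330 = 7.990 years.
Leg 3: γ = 1/√(1 − (20/29)²) = 29/21 ≈ 1.381; τ_3 = 12.03/1.381 = 8.711 years.
Total: 30.00 + 7.990 + 8.711 years.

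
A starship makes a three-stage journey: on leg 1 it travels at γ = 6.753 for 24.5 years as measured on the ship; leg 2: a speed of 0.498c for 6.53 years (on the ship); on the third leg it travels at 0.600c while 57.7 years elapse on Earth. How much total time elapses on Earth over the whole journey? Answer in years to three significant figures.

Leg 1: γ = 6.753; Δt_1 = 6.753 × 24.5 = 165.4 years.
Leg 2: γ = 1/√(1 − 0.498²) = 1/√0.7520 = 1.153; Δt_2 = 1.153 × 6.53 = 7.530 years.
Leg 3: 57.7 years is already measured on Earth.
Total: 165.4 + 7.530 + 57.70 years.

Δt = 231 years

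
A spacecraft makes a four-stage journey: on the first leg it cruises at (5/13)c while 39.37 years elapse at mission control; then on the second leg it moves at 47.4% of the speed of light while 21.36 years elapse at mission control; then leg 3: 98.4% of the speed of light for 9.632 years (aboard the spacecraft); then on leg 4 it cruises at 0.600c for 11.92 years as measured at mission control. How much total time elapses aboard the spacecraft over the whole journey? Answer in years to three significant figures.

Leg 1: γ = 1/√(1 − (5/13)²) = 13/12 ≈ 1.083; τ_1 = 39.37/1.083 = 36.34 years.
Leg 2: β = 0.474; γ = 1/√(1 − 0.474²) = 1/√0.7753 = 1.136; τ_2 = 21.36/1.136 = 18.81 years.
Leg 3: 9.632 years is already measured aboard the spacecraft.
Leg 4: γ = 1/√(1 − 0.600²) = 5/4 = 1.250; τ_4 = 11.92/1.250 = 9.536 years.
Total: 36.34 + 18.81 + 9.632 + 9.536 years.

τ = 74.3 years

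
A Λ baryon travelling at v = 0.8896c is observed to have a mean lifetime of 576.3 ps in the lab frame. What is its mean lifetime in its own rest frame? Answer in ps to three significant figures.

τ₀ = 263 ps

γ = 1/√(1 − 0.8896²) = 1/√0.2086 = 2.189
The lab-frame lifetime is the dilated interval; the proper lifetime is τ₀ = Δt/γ = 576.3/2.189 ps.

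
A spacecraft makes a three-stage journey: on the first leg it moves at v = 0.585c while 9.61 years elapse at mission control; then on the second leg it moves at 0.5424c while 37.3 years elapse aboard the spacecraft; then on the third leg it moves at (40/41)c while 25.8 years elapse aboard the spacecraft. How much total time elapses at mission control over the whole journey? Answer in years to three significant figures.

Δt = 172 years

Leg 1: 9.61 years is already measured at mission control.
Leg 2: γ = 1/√(1 − 0.5424²) = 1/√0.7058 = 1.190; Δt_2 = 1.190 × 37.3 = 44.40 years.
Leg 3: γ = 1/√(1 − (40/41)²) = 41/9 ≈ 4.556; Δt_3 = 4.556 × 25.8 = 117.5 years.
Total: 9.610 + 44.40 + 117.5 years.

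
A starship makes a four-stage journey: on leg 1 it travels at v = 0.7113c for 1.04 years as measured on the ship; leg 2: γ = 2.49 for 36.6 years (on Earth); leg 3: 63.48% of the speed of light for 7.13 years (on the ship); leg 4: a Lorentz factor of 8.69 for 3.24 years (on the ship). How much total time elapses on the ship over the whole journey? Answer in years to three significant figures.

τ = 26.1 years

Leg 1: 1.04 years is already measured on the ship.
Leg 2: γ = 2.49; τ_2 = 36.6/2.490 = 14.70 years.
Leg 3: 7.13 years is already measured on the ship.
Leg 4: 3.24 years is already measured on the ship.
Total: 1.040 + 14.70 + 7.130 + 3.240 years.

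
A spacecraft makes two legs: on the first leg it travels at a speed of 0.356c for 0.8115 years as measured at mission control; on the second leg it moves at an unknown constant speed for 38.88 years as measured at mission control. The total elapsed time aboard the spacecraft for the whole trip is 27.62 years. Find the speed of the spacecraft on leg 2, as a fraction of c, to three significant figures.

β = 0.723

Leg 1: γ = 1/√(1 − 0.356²) = 1/√0.8733 = 1.070; τ_1 = 0.8115/1.070 = 0.7583 years.
Leg 2: speed unknown; τ_2 = 38.88/γ_2.
Total proper time: 0.7583 + τ_2 = 27.62, so τ_2 = 27.62 − 0.7583 = 26.86 years.
γ_2 = 38.88/26.86 = 1.447; β = √(1 − 1/γ²) = √0.5227.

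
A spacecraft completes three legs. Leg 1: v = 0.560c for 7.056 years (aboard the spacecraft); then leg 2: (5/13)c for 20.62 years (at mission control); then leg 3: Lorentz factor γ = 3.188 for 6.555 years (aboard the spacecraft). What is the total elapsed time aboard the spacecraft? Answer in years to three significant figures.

Leg 1: 7.056 years is already measured aboard the spacecraft.
Leg 2: γ = 1/√(1 − (5/13)²) = 13/12 ≈ 1.083; τ_2 = 20.62/1.083 = 19.03 years.
Leg 3: 6.555 years is already measured aboard the spacecraft.
Total: 7.056 + 19.03 + 6.555 years.

τ = 32.6 years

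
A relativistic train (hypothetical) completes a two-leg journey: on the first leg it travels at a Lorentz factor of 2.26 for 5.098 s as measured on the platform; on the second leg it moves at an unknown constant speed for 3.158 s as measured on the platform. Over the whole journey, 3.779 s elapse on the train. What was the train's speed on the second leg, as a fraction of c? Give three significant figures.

Leg 1: γ = 2.26; τ_1 = 5.098/2.260 = 2.256 s.
Leg 2: speed unknown; τ_2 = 3.158/γ_2.
Total proper time: 2.256 + τ_2 = 3.779, so τ_2 = 3.779 − 2.256 = 1.523 s.
γ_2 = 3.158/1.523 = 2.073; β = √(1 − 1/γ²) = √0.7673.

β = 0.876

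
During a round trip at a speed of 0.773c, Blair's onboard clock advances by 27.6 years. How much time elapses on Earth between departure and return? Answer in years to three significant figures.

Δt = 43.5 years

γ = 1/√(1 − 0.773²) = 1/√0.4025 = 1.576
Earth-frame duration is the dilated interval: Δt = γτ = 1.576 × 27.6 years.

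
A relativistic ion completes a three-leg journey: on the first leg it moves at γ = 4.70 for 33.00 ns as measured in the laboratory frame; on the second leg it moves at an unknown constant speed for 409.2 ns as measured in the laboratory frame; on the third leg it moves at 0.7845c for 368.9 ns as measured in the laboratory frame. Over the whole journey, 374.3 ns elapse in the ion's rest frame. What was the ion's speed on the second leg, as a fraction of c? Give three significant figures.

Leg 1: γ = 4.70; τ_1 = 33.00/4.700 = 7.021 ns.
Leg 2: speed unknown; τ_2 = 409.2/γ_2.
Leg 3: γ = 1/√(1 − 0.7845²) = 1/√0.3846 = 1.613; τ_3 = 368.9/1.613 = 228.8 ns.
Total proper time: 7.021 + τ_2 + 228.8 = 374.3, so τ_2 = 374.3 − 235.8 = 138.5 ns.
γ_2 = 409.2/138.5 = 2.954; β = √(1 − 1/γ²) = √0.8854.

β = 0.941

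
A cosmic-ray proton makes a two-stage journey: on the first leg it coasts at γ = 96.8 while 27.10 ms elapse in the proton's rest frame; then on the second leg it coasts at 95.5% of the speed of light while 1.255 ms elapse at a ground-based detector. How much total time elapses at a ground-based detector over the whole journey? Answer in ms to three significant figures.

Leg 1: γ = 96.8; Δt_1 = 96.80 × 27.10 = 2623 ms.
Leg 2: 1.255 ms is already measured at a ground-based detector.
Total: 2623 + 1.255 ms.

Δt = 2620 ms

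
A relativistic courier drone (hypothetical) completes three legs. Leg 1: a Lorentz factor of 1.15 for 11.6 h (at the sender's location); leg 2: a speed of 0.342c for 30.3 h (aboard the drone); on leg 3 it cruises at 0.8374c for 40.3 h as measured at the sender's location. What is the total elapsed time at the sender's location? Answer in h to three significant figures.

Leg 1: 11.6 h is already measured at the sender's location.
Leg 2: γ = 1/√(1 − 0.342²) = 1/√0.8830 = 1.064; Δt_2 = 1.064 × 30.3 = 32.24 h.
Leg 3: 40.3 h is already measured at the sender's location.
Total: 11.60 + 32.24 + 40.30 h.

Δt = 84.1 h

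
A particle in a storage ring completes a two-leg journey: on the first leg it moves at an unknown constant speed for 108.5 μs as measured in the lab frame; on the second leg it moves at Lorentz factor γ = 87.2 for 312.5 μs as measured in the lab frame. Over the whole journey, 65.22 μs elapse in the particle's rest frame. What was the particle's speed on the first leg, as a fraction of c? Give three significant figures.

Leg 1: speed unknown; τ_1 = 108.5/γ_1.
Leg 2: γ = 87.2; τ_2 = 312.5/87.20 = 3.584 μs.
Total proper time: τ_1 + 3.584 = 65.22, so τ_1 = 65.22 − 3.584 = 61.64 μs.
γ_1 = 108.5/61.64 = 1.760; β = √(1 − 1/γ²) = √0.6773.

β = 0.823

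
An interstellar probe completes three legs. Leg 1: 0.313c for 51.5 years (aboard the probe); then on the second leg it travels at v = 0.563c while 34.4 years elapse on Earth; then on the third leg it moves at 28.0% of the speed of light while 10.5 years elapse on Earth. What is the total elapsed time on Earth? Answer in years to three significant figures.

Δt = 99.1 years

Leg 1: γ = 1/√(1 − 0.313²) = 1/√0.9020 = 1.053; Δt_1 = 1.053 × 51.5 = 54.22 years.
Leg 2: 34.4 years is already measured on Earth.
Leg 3: 10.5 years is already measured on Earth.
Total: 54.22 + 34.40 + 10.50 years.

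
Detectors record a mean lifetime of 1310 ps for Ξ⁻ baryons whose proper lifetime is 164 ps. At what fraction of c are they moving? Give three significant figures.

β = 0.992

γ = Δt/τ₀ = 1310/164 = 7.988
β = √(1 − 1/γ²) = √(1 − 0.01567) = √0.9843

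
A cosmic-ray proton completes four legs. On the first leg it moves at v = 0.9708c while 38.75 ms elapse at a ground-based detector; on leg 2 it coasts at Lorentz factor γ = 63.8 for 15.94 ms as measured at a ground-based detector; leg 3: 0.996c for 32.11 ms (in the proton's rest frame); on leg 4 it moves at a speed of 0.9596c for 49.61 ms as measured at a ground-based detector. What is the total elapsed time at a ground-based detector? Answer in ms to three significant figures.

Δt = 464 ms

Leg 1: 38.75 ms is already measured at a ground-based detector.
Leg 2: 15.94 ms is already measured at a ground-based detector.
Leg 3: γ = 1/√(1 − 0.996²) = 1/√0.007984 = 11.19; Δt_3 = 11.19 × 32.11 = 359.4 ms.
Leg 4: 49.61 ms is already measured at a ground-based detector.
Total: 38.75 + 15.94 + 359.4 + 49.61 ms.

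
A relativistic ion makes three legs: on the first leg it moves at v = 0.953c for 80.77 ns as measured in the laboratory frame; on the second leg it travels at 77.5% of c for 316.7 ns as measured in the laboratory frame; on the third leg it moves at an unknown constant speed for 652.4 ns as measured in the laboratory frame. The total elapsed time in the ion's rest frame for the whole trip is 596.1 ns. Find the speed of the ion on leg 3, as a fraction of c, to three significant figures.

β = 0.822

Leg 1: γ = 1/√(1 − 0.953²) = 1/√0.09179 = 3.301; τ_1 = 80.77/3.301 = 24.47 ns.
Leg 2: β = 0.775; γ = 1/√(1 − 0.775²) = 1/√0.3994 = 1.582; τ_2 = 316.7/1.582 = 200.1 ns.
Leg 3: speed unknown; τ_3 = 652.4/γ_3.
Total proper time: 24.47 + 200.1 + τ_3 = 596.1, so τ_3 = 596.1 − 224.6 = 371.5 ns.
γ_3 = 652.4/371.5 = 1.756; β = √(1 − 1/γ²) = √0.6758.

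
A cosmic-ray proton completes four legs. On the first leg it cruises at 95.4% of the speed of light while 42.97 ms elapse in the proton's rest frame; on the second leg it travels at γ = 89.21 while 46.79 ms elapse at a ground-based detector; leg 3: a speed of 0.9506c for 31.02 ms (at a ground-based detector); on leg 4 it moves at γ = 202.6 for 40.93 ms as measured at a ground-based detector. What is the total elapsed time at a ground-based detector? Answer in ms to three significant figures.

Leg 1: β = 0.954; γ = 1/√(1 − 0.954²) = 1/√0.08988 = 3.335; Δt_1 = 3.335 × 42.97 = 143.3 ms.
Leg 2: 46.79 ms is already measured at a ground-based detector.
Leg 3: 31.02 ms is already measured at a ground-based detector.
Leg 4: 40.93 ms is already measured at a ground-based detector.
Total: 143.3 + 46.79 + 31.02 + 40.93 ms.

Δt = 262 ms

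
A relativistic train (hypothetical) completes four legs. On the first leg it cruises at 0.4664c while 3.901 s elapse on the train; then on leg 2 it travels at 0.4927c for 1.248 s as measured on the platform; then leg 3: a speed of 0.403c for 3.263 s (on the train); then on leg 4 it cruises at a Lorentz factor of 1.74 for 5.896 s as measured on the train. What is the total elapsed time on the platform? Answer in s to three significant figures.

Δt = 19.5 s

Leg 1: γ = 1/√(1 − 0.4664²) = 1/√0.7825 = 1.130; Δt_1 = 1.130 × 3.901 = 4.410 s.
Leg 2: 1.248 s is already measured on the platform.
Leg 3: γ = 1/√(1 − 0.403²) = 1/√0.8376 = 1.093; Δt_3 = 1.093 × 3.263 = 3.565 s.
Leg 4: γ = 1.74; Δt_4 = 1.740 × 5.896 = 10.26 s.
Total: 4.410 + 1.248 + 3.565 + 10.26 s.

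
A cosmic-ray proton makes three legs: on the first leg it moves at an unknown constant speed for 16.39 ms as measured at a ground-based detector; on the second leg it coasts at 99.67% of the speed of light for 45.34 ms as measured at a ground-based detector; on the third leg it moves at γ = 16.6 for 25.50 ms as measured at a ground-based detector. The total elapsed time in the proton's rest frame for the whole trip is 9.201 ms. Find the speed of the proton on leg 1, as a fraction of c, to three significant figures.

Leg 1: speed unknown; τ_1 = 16.39/γ_1.
Leg 2: β = 0.9967; γ = 1/√(1 − 0.9967²) = 1/√0.006589 = 12.32; τ_2 = 45.34/12.32 = 3.680 ms.
Leg 3: γ = 16.6; τ_3 = 25.50/16.60 = 1.536 ms.
Total proper time: τ_1 + 3.680 + 1.536 = 9.201, so τ_1 = 9.201 − 5.217 = 3.984 ms.
γ_1 = 16.39/3.984 = 4.113; β = √(1 − 1/γ²) = √0.9409.

β = 0.970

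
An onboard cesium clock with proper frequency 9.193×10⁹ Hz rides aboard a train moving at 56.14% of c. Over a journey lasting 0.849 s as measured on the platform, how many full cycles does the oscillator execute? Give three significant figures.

N = 6.46×10⁹

β = 0.5614; γ = 1/√(1 − 0.5614²) = 1/√0.6848 = 1.208
The oscillator's own cycle count is N = f × τ where τ is the proper time on the train. τ = Δt/γ = 0.849/1.208 = 0.7026 s = 7.026×10⁻¹ s.
N = 9.193×10⁹ × 7.026×10⁻¹ = 6.459×10⁹.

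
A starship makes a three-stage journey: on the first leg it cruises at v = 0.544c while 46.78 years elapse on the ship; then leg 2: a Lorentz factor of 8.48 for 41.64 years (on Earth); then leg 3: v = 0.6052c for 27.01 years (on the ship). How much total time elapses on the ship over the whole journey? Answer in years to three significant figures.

Leg 1: 46.78 years is already measured on the ship.
Leg 2: γ = 8.48; τ_2 = 41.64/8.480 = 4.910 years.
Leg 3: 27.01 years is already measured on the ship.
Total: 46.78 + 4.910 + 27.01 years.

τ = 78.7 years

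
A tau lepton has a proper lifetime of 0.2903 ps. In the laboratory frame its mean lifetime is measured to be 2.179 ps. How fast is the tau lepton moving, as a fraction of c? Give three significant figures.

γ = Δt/τ₀ = 2.179/0.2903 = 7.506
β = √(1 − 1/γ²) = √(1 − 0.01775) = √0.9823

v = 0.991c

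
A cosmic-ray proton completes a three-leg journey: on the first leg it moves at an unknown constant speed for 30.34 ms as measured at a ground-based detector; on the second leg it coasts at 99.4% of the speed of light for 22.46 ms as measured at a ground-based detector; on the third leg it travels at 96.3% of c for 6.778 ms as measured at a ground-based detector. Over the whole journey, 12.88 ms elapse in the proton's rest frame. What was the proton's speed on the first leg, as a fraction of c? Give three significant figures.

Leg 1: speed unknown; τ_1 = 30.34/γ_1.
Leg 2: β = 0.994; γ = 1/√(1 − 0.994²) = 1/√0.01196 = 9.142; τ_2 = 22.46/9.142 = 2.457 ms.
Leg 3: β = 0.963; γ = 1/√(1 − 0.963²) = 1/√0.07263 = 3.711; τ_3 = 6.778/3.711 = 1.827 ms.
Total proper time: τ_1 + 2.457 + 1.827 = 12.88, so τ_1 = 12.88 − 4.283 = 8.597 ms.
γ_1 = 30.34/8.597 = 3.529; β = √(1 − 1/γ²) = √0.9197.

β = 0.959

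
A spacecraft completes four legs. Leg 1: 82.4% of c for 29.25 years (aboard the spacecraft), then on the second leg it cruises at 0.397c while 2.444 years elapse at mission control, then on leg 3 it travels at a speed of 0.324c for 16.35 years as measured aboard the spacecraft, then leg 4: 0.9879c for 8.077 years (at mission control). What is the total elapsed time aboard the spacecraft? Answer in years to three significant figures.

τ = 49.1 years

Leg 1: 29.25 years is already measured aboard the spacecraft.
Leg 2: γ = 1/√(1 − 0.397²) = 1/√0.8424 = 1.090; τ_2 = 2.444/1.090 = 2.243 years.
Leg 3: 16.35 years is already measured aboard the spacecraft.
Leg 4: γ = 1/√(1 − 0.9879²) = 1/√0.02405 = 6.448; τ_4 = 8.077/6.448 = 1.253 years.
Total: 29.25 + 2.243 + 16.35 + 1.253 years.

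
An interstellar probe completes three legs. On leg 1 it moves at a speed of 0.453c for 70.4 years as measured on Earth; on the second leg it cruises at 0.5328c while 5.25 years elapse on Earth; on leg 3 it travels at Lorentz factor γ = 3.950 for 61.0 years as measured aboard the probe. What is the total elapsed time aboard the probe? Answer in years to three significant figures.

Leg 1: γ = 1/√(1 − 0.453²) = 1/√0.7948 = 1.122; τ_1 = 70.4/1.122 = 62.76 years.
Leg 2: γ = 1/√(1 − 0.5328²) = 1/√0.7161 = 1.182; τ_2 = 5.25/1.182 = 4.443 years.
Leg 3: 61.0 years is already measured aboard the probe.
Total: 62.76 + 4.443 + 61.00 years.

τ = 128 years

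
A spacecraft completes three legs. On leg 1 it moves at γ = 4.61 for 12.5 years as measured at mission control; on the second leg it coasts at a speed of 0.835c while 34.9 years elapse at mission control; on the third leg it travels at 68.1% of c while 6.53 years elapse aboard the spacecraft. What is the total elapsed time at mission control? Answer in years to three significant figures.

Δt = 56.3 years

Leg 1: 12.5 years is already measured at mission control.
Leg 2: 34.9 years is already measured at mission control.
Leg 3: β = 0.681; γ = 1/√(1 − 0.681²) = 1/√0.5362 = 1.366; Δt_3 = 1.366 × 6.53 = 8.917 years.
Total: 12.50 + 34.90 + 8.917 years.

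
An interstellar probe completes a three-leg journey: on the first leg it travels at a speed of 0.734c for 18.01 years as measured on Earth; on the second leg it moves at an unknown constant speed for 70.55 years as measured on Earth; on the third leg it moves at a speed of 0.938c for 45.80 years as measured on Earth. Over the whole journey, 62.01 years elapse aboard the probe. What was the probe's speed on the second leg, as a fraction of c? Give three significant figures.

β = 0.877

Leg 1: γ = 1/√(1 − 0.734²) = 1/√0.4612 = 1.472; τ_1 = 18.01/1.472 = 12.23 years.
Leg 2: speed unknown; τ_2 = 70.55/γ_2.
Leg 3: γ = 1/√(1 − 0.938²) = 1/√0.1202 = 2.885; τ_3 = 45.80/2.885 = 15.88 years.
Total proper time: 12.23 + τ_2 + 15.88 = 62.01, so τ_2 = 62.01 − 28.11 = 33.90 years.
γ_2 = 70.55/33.90 = 2.081; β = √(1 − 1/γ²) = √0.7691.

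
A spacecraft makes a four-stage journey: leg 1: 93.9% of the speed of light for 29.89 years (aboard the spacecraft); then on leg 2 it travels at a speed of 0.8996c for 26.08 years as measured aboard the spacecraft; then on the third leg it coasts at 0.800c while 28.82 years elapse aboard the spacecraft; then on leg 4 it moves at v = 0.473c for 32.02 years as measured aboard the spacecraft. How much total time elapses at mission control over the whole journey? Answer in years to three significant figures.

Leg 1: β = 0.939; γ = 1/√(1 − 0.939²) = 1/√0.1183 = 2.908; Δt_1 = 2.908 × 29.89 = 86.91 years.
Leg 2: γ = 1/√(1 − 0.8996²) = 1/√0.1907 = 2.290; Δt_2 = 2.290 × 26.08 = 59.72 years.
Leg 3: γ = 1/√(1 − 0.800²) = 5/3 ≈ 1.667; Δt_3 = 1.667 × 28.82 = 48.03 years.
Leg 4: γ = 1/√(1 − 0.473²) = 1/√0.7763 = 1.135; Δt_4 = 1.135 × 32.02 = 36.34 years.
Total: 86.91 + 59.72 + 48.03 + 36.34 years.

Δt = 231 years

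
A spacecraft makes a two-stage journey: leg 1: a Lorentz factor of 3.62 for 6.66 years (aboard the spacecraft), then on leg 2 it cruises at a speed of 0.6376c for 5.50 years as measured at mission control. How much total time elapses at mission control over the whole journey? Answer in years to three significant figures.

Δt = 29.6 years

Leg 1: γ = 3.62; Δt_1 = 3.620 × 6.66 = 24.11 years.
Leg 2: 5.50 years is already measured at mission control.
Total: 24.11 + 5.500 years.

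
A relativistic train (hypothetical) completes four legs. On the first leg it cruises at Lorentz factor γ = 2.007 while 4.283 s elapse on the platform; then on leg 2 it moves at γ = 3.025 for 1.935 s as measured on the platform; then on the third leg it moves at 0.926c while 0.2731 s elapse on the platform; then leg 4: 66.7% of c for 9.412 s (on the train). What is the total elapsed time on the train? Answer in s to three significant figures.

τ = 12.3 s

Leg 1: γ = 2.007; τ_1 = 4.283/2.007 = 2.134 s.
Leg 2: γ = 3.025; τ_2 = 1.935/3.025 = 0.6397 s.
Leg 3: γ = 1/√(1 − 0.926²) = 1/√0.1425 = 2.649; τ_3 = 0.2731/2.649 = 0.1031 s.
Leg 4: 9.412 s is already measured on the train.
Total: 2.134 + 0.6397 + 0.1031 + 9.412 s.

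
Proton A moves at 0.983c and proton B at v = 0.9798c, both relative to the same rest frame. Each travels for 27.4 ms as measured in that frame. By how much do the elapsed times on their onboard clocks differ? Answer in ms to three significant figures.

A: γ = 1/√(1 − 0.983²) = 1/√0.03371 = 5.446; τ_A = 27.4/5.446 = 5.031 ms.
B: γ = 1/√(1 − 0.9798²) = 1/√0.03999 = 5.001; τ_B = 27.4/5.001 = 5.479 ms.

|τ_A − τ_B| = 0.449 ms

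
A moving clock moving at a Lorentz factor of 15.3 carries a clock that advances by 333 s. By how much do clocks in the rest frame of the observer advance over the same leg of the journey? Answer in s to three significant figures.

γ = 15.3
The interval measured on the moving clock is the proper time (both events occur at the same place in that frame); the lab-frame interval is Δt = γτ = 15.30 × 333 s.

Δt = 5090 s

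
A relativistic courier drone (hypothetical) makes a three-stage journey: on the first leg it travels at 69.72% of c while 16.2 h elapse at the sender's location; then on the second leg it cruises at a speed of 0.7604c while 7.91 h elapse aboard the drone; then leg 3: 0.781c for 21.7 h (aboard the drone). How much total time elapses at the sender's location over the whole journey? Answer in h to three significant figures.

Leg 1: 16.2 h is already measured at the sender's location.
Leg 2: γ = 1/√(1 − 0.7604²) = 1/√0.4218 = 1.540; Δt_2 = 1.540 × 7.91 = 12.18 h.
Leg 3: γ = 1/√(1 − 0.781²) = 1/√0.3900 = 1.601; Δt_3 = 1.601 × 21.7 = 34.75 h.
Total: 16.20 + 12.18 + 34.75 h.

Δt = 63.1 h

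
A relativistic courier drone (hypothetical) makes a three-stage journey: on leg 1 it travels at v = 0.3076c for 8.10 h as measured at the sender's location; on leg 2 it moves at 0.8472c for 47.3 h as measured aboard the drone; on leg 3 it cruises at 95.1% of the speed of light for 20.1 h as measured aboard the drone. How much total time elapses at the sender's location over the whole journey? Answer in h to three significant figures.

Δt = 162 h

Leg 1: 8.10 h is already measured at the sender's location.
Leg 2: γ = 1/√(1 − 0.8472²) = 1/√0.2823 = 1.882; Δt_2 = 1.882 × 47.3 = 89.03 h.
Leg 3: β = 0.951; γ = 1/√(1 − 0.951²) = 1/√0.09560 = 3.234; Δt_3 = 3.234 × 20.1 = 65.01 h.
Total: 8.100 + 89.03 + 65.01 h.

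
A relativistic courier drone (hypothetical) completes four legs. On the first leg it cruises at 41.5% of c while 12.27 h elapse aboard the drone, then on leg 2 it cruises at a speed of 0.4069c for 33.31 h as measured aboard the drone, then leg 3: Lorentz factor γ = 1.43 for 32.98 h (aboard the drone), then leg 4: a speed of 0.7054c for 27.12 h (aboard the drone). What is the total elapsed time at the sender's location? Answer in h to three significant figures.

Δt = 135 h

Leg 1: β = 0.415; γ = 1/√(1 − 0.415²) = 1/√0.8278 = 1.099; Δt_1 = 1.099 × 12.27 = 13.49 h.
Leg 2: γ = 1/√(1 − 0.4069²) = 1/√0.8344 = 1.095; Δt_2 = 1.095 × 33.31 = 36.47 h.
Leg 3: γ = 1.43; Δt_3 = 1.430 × 32.98 = 47.16 h.
Leg 4: γ = 1/√(1 − 0.7054²) = 1/√0.5024 = 1.411; Δt_4 = 1.411 × 27.12 = 38.26 h.
Total: 13.49 + 36.47 + 47.16 + 38.26 h.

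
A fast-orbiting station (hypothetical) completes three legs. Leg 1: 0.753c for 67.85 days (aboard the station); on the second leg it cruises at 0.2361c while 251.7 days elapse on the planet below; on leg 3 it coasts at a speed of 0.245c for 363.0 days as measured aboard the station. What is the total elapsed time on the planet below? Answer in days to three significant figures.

Δt = 729 days

Leg 1: γ = 1/√(1 − 0.753²) = 1/√0.4330 = 1.520; Δt_1 = 1.520 × 67.85 = 103.1 days.
Leg 2: 251.7 days is already measured on the planet below.
Leg 3: γ = 1/√(1 − 0.245²) = 1/√0.9400 = 1.031; Δt_3 = 1.031 × 363.0 = 374.4 days.
Total: 103.1 + 251.7 + 374.4 days.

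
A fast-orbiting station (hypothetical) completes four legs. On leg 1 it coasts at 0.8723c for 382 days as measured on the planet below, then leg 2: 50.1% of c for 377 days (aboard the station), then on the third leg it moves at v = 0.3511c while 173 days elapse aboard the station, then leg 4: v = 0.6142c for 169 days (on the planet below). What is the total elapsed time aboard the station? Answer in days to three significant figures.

Leg 1: γ = 1/√(1 − 0.8723²) = 1/√0.2391 = 2.045; τ_1 = 382/2.045 = 186.8 days.
Leg 2: 377 days is already measured aboard the station.
Leg 3: 173 days is already measured aboard the station.
Leg 4: γ = 1/√(1 − 0.6142²) = 1/√0.6228 = 1.267; τ_4 = 169/1.267 = 133.4 days.
Total: 186.8 + 377.0 + 173.0 + 133.4 days.

τ = 870 days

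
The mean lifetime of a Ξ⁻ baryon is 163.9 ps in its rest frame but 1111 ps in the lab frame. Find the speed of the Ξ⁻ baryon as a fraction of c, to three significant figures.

β = 0.989

γ = Δt/τ₀ = 1111/163.9 = 6.779
β = √(1 − 1/γ²) = √(1 − 0.02176) = √0.9782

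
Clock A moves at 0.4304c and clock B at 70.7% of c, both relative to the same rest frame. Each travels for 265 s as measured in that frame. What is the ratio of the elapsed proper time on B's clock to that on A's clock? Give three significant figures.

τ_B/τ_A = 0.783

A: γ = 1/√(1 − 0.4304²) = 1/√0.8148 = 1.108. B: β = 0.707; γ = 1/√(1 − 0.707²) = 1/√0.5002 = 1.414.
τ_A/τ_B = γ_B/γ_A = 1.414/1.108 = 1.276, so τ_B/τ_A = 0.7835.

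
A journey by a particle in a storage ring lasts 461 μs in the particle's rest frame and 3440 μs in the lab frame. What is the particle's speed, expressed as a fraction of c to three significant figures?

The proper time is measured in the particle's rest frame (both events occur at the particle's location); Δt is measured in the lab frame. γ = Δt/τ = 3440/461 = 7.462.
β = √(1 − 1/γ²) = √(1 − 0.01796) = √0.9820

v = 0.991c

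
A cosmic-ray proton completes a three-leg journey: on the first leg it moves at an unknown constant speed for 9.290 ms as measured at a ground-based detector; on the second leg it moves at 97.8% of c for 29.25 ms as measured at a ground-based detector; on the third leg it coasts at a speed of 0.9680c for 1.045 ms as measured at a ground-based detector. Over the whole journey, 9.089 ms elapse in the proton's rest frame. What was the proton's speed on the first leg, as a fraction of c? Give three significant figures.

Leg 1: speed unknown; τ_1 = 9.290/γ_1.
Leg 2: β = 0.978; γ = 1/√(1 − 0.978²) = 1/√0.04352 = 4.794; τ_2 = 29.25/4.794 = 6.102 ms.
Leg 3: γ = 1/√(1 − 0.9680²) = 1/√0.06298 = 3.985; τ_3 = 1.045/3.985 = 0.2622 ms.
Total proper time: τ_1 + 6.102 + 0.2622 = 9.089, so τ_1 = 9.089 − 6.364 = 2.725 ms.
γ_1 = 9.290/2.725 = 3.409; β = √(1 − 1/γ²) = √0.9140.

β = 0.956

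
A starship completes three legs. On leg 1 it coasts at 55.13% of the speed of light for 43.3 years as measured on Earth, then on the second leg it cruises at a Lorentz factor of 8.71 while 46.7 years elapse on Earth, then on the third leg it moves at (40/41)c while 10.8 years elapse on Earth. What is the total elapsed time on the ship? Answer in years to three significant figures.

Leg 1: β = 0.5513; γ = 1/√(1 − 0.5513²) = 1/√0.6961 = 1.199; τ_1 = 43.3/1.199 = 36.13 years.
Leg 2: γ = 8.71; τ_2 = 46.7/8.710 = 5.362 years.
Leg 3: γ = 1/√(1 − (40/41)²) = 41/9 ≈ 4.556; τ_3 = 10.8/4.556 = 2.371 years.
Total: 36.13 + 5.362 + 2.371 years.

τ = 43.9 years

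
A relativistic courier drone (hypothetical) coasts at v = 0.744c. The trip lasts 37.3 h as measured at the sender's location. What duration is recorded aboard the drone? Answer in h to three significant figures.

γ = 1/√(1 − 0.744²) = 1/√0.4465 = 1.497
The interval measured at the sender's location is the dilated one; the clock aboard the drone measures the proper time τ = Δt/γ = 37.3/1.497 h.

τ = 24.9 h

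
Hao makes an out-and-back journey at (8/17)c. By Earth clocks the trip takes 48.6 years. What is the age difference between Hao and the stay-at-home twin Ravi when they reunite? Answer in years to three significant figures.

Δt − τ = 5.72 years

γ = 1/√(1 − (8/17)²) = 17/15 ≈ 1.133
Hao's elapsed proper time: τ = 48.6/1.133 = 42.88 years.
Age gap = Δt − τ = 48.6 − 42.88 years.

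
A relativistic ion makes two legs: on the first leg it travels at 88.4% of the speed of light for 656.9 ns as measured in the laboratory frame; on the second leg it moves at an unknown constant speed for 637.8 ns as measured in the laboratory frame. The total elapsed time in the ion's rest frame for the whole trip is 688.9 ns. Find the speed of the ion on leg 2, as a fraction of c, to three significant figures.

β = 0.801

Leg 1: β = 0.884; γ = 1/√(1 − 0.884²) = 1/√0.2185 = 2.139; τ_1 = 656.9/2.139 = 307.1 ns.
Leg 2: speed unknown; τ_2 = 637.8/γ_2.
Total proper time: 307.1 + τ_2 = 688.9, so τ_2 = 688.9 − 307.1 = 381.8 ns.
γ_2 = 637.8/381.8 = 1.670; β = √(1 − 1/γ²) = √0.6416.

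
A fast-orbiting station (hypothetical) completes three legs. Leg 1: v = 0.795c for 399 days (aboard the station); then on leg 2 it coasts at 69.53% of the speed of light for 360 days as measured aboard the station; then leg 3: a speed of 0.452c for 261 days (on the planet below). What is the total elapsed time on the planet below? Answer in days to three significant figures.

Δt = 1420 days

Leg 1: γ = 1/√(1 − 0.795²) = 1/√0.3680 = 1.649; Δt_1 = 1.649 × 399 = 657.8 days.
Leg 2: β = 0.6953; γ = 1/√(1 − 0.6953²) = 1/√0.5166 = 1.391; Δt_2 = 1.391 × 360 = 500.9 days.
Leg 3: 261 days is already measured on the planet below.
Total: 657.8 + 500.9 + 261.0 days.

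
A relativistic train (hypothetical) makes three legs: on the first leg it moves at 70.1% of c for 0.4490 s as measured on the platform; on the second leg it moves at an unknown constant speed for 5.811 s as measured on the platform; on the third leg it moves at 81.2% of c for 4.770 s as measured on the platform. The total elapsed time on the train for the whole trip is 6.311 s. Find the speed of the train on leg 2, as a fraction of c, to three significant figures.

β = 0.834

Leg 1: β = 0.701; γ = 1/√(1 − 0.701²) = 1/√0.5086 = 1.402; τ_1 = 0.4490/1.402 = 0.3202 s.
Leg 2: speed unknown; τ_2 = 5.811/γ_2.
Leg 3: β = 0.812; γ = 1/√(1 − 0.812²) = 1/√0.3407 = 1.713; τ_3 = 4.770/1.713 = 2.784 s.
Total proper time: 0.3202 + τ_2 + 2.784 = 6.311, so τ_2 = 6.311 − 3.104 = 3.207 s.
γ_2 = 5.811/3.207 = 1.812; β = √(1 − 1/γ²) = √0.6955.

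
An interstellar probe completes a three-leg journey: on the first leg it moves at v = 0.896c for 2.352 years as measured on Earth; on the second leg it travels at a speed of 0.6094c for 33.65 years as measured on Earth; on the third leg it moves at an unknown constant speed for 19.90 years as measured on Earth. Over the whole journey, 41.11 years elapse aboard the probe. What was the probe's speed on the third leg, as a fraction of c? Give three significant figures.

β = 0.740

Leg 1: γ = 1/√(1 − 0.896²) = 1/√0.1972 = 2.252; τ_1 = 2.352/2.252 = 1.044 years.
Leg 2: γ = 1/√(1 − 0.6094²) = 1/√0.6286 = 1.261; τ_2 = 33.65/1.261 = 26.68 years.
Leg 3: speed unknown; τ_3 = 19.90/γ_3.
Total proper time: 1.044 + 26.68 + τ_3 = 41.11, so τ_3 = 41.11 − 27.72 = 13.39 years.
γ_3 = 19.90/13.39 = 1.487; β = √(1 − 1/γ²) = √0.5475.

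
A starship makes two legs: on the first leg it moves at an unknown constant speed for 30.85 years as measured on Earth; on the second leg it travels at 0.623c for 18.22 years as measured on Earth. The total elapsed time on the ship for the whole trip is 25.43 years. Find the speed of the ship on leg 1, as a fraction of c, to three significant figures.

β = 0.932

Leg 1: speed unknown; τ_1 = 30.85/γ_1.
Leg 2: γ = 1/√(1 − 0.623²) = 1/√0.6119 = 1.278; τ_2 = 18.22/1.278 = 14.25 years.
Total proper time: τ_1 + 14.25 = 25.43, so τ_1 = 25.43 − 14.25 = 11.18 years.
γ_1 = 30.85/11.18 = 2.760; β = √(1 − 1/γ²) = √0.8687.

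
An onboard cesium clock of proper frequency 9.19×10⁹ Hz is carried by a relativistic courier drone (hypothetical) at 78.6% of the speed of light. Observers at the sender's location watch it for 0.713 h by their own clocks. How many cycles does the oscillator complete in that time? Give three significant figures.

N = 1.46×10¹³

β = 0.786; γ = 1/√(1 − 0.786²) = 1/√0.3822 = 1.618
During 0.713 h of lab time, the oscillator's proper time advances by τ = Δt/γ = 0.713/1.618 = 0.4408 h = 1.587×10³ s.
N = f × τ = 9.19×10⁹ × 1.587×10³ = 1.458×10¹³.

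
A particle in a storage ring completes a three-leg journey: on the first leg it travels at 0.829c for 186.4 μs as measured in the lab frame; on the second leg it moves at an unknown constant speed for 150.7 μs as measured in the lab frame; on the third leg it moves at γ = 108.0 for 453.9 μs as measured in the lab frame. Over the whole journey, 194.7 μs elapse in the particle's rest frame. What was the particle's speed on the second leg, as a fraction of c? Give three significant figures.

Leg 1: γ = 1/√(1 − 0.829²) = 1/√0.3128 = 1.788; τ_1 = 186.4/1.788 = 104.2 μs.
Leg 2: speed unknown; τ_2 = 150.7/γ_2.
Leg 3: γ = 108.0; τ_3 = 453.9/108.0 = 4.203 μs.
Total proper time: 104.2 + τ_2 + 4.203 = 194.7, so τ_2 = 194.7 − 108.4 = 86.25 μs.
γ_2 = 150.7/86.25 = 1.747; β = √(1 − 1/γ²) = √0.6724.

β = 0.820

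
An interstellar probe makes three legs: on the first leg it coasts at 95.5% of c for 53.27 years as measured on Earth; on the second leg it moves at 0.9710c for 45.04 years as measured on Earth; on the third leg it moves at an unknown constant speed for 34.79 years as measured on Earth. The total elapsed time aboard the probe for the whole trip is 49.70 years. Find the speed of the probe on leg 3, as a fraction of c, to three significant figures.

Leg 1: β = 0.955; γ = 1/√(1 − 0.955²) = 1/√0.08798 = 3.371; τ_1 = 53.27/3.371 = 15.80 years.
Leg 2: γ = 1/√(1 − 0.9710²) = 1/√0.05716 = 4.183; τ_2 = 45.04/4.183 = 10.77 years.
Leg 3: speed unknown; τ_3 = 34.79/γ_3.
Total proper time: 15.80 + 10.77 + τ_3 = 49.70, so τ_3 = 49.70 − 26.57 = 23.13 years.
γ_3 = 34.79/23.13 = 1.504; β = √(1 − 1/γ²) = √0.5579.

β = 0.747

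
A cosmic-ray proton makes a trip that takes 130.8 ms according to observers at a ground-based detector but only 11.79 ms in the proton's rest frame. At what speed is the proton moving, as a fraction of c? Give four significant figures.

The proper time is measured in the proton's rest frame (both events occur at the proton's location); Δt is measured at a ground-based detector. γ = Δt/τ = 130.8/11.79 = 11.09.
β = √(1 − 1/γ²) = √(1 − 0.008125) = √0.9919

β = 0.9959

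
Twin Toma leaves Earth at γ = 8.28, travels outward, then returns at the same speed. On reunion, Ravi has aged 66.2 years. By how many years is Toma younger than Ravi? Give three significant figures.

γ = 8.28
Toma's elapsed proper time: τ = 66.2/8.280 = 7.995 years.
Age gap = Δt − τ = 66.2 − 7.995 years.

Δt − τ = 58.2 years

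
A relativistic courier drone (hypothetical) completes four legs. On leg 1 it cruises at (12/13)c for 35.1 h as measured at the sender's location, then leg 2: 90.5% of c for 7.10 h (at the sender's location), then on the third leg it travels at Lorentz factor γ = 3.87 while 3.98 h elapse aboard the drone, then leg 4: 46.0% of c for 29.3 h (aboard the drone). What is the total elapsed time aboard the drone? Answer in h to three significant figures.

τ = 49.8 h

Leg 1: γ = 1/√(1 − (12/13)²) = 13/5 = 2.600; τ_1 = 35.1/2.600 = 13.50 h.
Leg 2: β = 0.905; γ = 1/√(1 − 0.905²) = 1/√0.1810 = 2.351; τ_2 = 7.10/2.351 = 3.020 h.
Leg 3: 3.98 h is already measured aboard the drone.
Leg 4: 29.3 h is already measured aboard the drone.
Total: 13.50 + 3.020 + 3.980 + 29.30 h.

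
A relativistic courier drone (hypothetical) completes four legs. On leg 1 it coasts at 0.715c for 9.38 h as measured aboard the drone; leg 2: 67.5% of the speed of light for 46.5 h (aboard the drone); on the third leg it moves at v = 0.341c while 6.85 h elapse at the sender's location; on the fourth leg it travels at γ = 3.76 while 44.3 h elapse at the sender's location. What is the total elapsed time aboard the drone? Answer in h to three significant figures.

Leg 1: 9.38 h is already measured aboard the drone.
Leg 2: 46.5 h is already measured aboard the drone.
Leg 3: γ = 1/√(1 − 0.341²) = 1/√0.8837 = 1.064; τ_3 = 6.85/1.064 = 6.439 h.
Leg 4: γ = 3.76; τ_4 = 44.3/3.760 = 11.78 h.
Total: 9.380 + 46.50 + 6.439 + 11.78 h.

τ = 74.1 h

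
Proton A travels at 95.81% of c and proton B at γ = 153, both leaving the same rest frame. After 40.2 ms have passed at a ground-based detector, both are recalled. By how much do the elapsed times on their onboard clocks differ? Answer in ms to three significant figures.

A: β = 0.9581; γ = 1/√(1 − 0.9581²) = 1/√0.08204 = 3.491; τ_A = 40.2/3.491 = 11.51 ms.
B: γ = 153; τ_B = 40.2/153.0 = 0.2627 ms.

|τ_A − τ_B| = 11.3 ms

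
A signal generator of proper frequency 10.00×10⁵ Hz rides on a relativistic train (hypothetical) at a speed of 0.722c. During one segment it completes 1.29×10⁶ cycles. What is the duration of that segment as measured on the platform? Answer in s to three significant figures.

γ = 1/√(1 − 0.722²) = 1/√0.4787 = 1.445
Proper time for N cycles: τ = N/f = 1.29×10⁶/(10.00×10⁵) = 1.290×10⁰ s = 1.290 s.
Lab-frame duration Δt = γτ = 1.445 × 1.290 = 1.864 s.

Δt = 1.86 s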